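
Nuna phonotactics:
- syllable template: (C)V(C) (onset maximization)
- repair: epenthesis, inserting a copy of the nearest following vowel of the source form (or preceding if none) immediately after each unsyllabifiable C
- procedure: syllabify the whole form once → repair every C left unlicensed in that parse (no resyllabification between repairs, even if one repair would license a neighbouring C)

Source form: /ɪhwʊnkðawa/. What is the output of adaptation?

The consonants /k/ cannot be parsed into a legal (C)V(C) syllable (at most one coda consonant is licensed; onsets are limited to one consonant).
Inserting the epenthetic vowel yields /k/ → /ka/.

ɪhwʊnkaðawa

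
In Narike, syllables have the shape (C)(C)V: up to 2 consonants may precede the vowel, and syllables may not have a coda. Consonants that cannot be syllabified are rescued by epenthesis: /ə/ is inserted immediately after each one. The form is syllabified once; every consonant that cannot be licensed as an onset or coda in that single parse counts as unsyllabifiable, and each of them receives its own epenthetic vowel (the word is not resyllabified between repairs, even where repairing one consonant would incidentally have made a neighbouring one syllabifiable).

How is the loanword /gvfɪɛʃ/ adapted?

The consonants /g/, /ʃ/ cannot be parsed into a legal (C)(C)V syllable (no codas are permitted; onsets may contain at most 2 consonants).
Inserting the epenthetic vowel yields /g/ → /gə/, /ʃ/ → /ʃə/.

gəvfɪɛʃə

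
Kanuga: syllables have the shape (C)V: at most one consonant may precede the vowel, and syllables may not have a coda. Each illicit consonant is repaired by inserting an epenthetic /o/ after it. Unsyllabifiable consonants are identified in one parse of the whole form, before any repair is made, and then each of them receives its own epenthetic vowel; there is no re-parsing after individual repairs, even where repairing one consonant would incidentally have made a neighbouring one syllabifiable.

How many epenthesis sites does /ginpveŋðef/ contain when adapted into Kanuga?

The unsyllabifiable consonants are /n/, /p/, /ŋ/, /f/; each receives one epenthetic vowel.

4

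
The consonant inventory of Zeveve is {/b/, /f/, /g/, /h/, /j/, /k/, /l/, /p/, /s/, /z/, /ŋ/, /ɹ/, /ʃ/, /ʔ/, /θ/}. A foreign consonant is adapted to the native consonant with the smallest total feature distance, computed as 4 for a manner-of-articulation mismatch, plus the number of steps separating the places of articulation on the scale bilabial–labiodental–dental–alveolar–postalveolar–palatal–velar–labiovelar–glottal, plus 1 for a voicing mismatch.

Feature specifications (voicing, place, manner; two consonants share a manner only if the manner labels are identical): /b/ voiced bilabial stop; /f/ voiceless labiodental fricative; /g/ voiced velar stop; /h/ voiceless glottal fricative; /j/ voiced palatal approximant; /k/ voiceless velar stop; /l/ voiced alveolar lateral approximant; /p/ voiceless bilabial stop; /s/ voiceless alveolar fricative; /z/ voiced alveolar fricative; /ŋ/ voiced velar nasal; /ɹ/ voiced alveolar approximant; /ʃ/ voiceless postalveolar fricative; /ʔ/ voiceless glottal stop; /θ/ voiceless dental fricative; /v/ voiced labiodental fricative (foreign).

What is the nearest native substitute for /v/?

f

/f/ is closest: same manner (fricative), place distance 0 (labiodental→labiodental), voicing differs (+1); total 1. Next closest is /z/ at distance 2.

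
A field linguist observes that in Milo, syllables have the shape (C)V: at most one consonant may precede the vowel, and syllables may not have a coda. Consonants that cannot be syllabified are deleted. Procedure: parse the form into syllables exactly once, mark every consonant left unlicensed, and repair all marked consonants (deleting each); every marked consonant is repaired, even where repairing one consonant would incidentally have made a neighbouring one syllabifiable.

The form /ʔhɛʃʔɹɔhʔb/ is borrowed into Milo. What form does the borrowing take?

hɛɹɔ

The consonants /ʔ/, /ʃ/, /ʔ/, /h/, /ʔ/, /b/ cannot be parsed into a legal (C)V syllable (no codas are permitted; onsets are limited to one consonant).
Each unlicensed consonant is deleted: /ʔ/, /ʃ/, /ʔ/, /h/, /ʔ/, /b/.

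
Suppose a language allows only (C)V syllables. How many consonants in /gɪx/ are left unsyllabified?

Syllabifying with onset maximization leaves /x/ stranded (no codas are permitted; onsets are limited to one consonant).

1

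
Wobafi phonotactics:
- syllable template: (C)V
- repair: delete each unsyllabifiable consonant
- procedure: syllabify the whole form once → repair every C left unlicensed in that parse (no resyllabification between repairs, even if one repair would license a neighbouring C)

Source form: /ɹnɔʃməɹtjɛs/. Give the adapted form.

Syllabifying with onset maximization leaves /ɹ/, /ʃ/, /ɹ/, /t/, /s/ stranded (no codas are permitted; onsets are limited to one consonant).
Each unlicensed consonant is deleted: /ɹ/, /ʃ/, /ɹ/, /t/, /s/.

nɔməjɛ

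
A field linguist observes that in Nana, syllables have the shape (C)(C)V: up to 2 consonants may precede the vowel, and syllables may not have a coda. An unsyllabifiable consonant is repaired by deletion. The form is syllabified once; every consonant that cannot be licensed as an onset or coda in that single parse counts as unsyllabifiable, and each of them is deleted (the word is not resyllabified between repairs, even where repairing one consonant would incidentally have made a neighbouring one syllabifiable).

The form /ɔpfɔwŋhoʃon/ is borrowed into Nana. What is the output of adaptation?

Syllabifying with onset maximization leaves /w/, /n/ stranded (no codas are permitted; onsets may contain at most 2 consonants).
Each unlicensed consonant is deleted: /w/, /n/.

ɔpfɔŋhoʃo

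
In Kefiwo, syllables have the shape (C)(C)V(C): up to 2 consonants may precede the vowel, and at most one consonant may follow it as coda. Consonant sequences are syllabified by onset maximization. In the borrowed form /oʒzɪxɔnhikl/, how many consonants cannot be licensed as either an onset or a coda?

The consonants /l/ cannot be parsed into a legal (C)(C)V(C) syllable (at most one coda consonant is licensed; onsets may contain at most 2 consonants).

1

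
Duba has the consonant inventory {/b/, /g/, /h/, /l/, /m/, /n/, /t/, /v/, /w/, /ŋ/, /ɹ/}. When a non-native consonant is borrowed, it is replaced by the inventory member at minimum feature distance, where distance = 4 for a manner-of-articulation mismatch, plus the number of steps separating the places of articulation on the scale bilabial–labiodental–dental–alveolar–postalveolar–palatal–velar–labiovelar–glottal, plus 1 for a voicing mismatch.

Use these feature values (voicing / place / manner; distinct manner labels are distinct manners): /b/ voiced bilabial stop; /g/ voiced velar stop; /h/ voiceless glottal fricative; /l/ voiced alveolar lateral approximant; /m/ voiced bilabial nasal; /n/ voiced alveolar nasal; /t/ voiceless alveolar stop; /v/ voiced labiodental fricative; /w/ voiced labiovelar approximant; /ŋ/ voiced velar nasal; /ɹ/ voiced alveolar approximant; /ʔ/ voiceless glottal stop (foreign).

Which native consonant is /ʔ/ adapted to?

/g/ is closest: same manner (stop), place distance 2 (glottal→velar), voicing differs (+1); total 3. Next closest is /h/ at distance 4.

g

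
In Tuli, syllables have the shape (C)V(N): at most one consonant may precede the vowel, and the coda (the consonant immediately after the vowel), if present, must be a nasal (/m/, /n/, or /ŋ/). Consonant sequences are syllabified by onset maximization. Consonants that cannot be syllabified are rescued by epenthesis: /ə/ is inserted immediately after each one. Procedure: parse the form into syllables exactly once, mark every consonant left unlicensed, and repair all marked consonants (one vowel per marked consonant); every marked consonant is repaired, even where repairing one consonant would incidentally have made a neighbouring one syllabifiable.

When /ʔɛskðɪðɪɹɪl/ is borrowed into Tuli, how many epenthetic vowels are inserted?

The unsyllabifiable consonants are /s/, /k/, /l/; each receives one epenthetic vowel.

3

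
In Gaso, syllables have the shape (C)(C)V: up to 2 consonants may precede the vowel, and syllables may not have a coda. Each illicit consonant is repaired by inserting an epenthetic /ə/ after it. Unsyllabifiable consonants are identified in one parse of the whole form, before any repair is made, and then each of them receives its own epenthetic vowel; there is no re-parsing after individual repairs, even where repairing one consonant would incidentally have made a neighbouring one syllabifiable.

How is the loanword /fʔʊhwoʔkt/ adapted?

fʔʊhwoʔəkətə

Syllabifying with onset maximization leaves /ʔ/, /k/, /t/ stranded (no codas are permitted; onsets may contain at most 2 consonants).
Epenthesis after each stranded consonant: /ʔ/ → /ʔə/, /k/ → /kə/, /t/ → /tə/.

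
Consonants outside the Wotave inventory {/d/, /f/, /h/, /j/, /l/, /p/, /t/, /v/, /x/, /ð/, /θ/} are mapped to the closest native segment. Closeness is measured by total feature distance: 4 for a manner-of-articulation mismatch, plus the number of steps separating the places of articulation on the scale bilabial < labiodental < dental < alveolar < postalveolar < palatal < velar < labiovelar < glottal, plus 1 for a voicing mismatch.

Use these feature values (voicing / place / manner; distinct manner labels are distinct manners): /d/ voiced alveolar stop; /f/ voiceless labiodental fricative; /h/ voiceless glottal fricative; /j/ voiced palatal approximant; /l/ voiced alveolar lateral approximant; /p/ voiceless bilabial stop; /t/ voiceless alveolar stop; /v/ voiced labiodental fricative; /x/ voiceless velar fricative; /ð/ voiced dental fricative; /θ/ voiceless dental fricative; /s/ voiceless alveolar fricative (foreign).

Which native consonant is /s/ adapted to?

/θ/ is closest: same manner (fricative), place distance 1 (alveolar→dental), same voicing; total 1. Next closest is /f/ at distance 2.

θ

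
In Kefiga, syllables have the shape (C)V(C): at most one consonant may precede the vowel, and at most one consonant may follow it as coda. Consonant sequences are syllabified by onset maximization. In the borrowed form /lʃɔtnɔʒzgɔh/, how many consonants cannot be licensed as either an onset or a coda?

Syllabifying with onset maximization leaves /l/, /z/ stranded (at most one coda consonant is licensed; onsets are limited to one consonant).

2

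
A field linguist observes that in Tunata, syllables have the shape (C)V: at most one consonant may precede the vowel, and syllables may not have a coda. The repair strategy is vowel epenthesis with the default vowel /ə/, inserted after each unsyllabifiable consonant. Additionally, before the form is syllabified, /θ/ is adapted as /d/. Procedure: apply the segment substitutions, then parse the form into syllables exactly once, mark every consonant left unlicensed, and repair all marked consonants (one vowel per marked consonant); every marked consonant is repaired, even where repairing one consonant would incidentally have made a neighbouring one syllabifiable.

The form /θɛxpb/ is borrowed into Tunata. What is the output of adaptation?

Substitution: /θ/ → /d/, giving /dɛxpb/.
The consonants /x/, /p/, /b/ cannot be parsed into a legal (C)V syllable (no codas are permitted; onsets are limited to one consonant).
Each unlicensed consonant becomes the onset of a new syllable: /x/ → /xə/, /p/ → /pə/, /b/ → /bə/.

dɛxəpəbə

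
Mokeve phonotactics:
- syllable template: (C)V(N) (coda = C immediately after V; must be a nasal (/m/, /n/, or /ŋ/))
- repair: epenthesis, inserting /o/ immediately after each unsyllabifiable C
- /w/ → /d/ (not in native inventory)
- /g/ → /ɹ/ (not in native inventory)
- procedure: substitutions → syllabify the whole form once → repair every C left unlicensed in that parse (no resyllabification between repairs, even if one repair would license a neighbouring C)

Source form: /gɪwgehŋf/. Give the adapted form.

Substitution: /g/ → /ɹ/, /w/ → /d/, giving /ɹɪdɹehŋf/.
The consonants /d/, /h/, /ŋ/, /f/ cannot be parsed into a legal (C)V(N) syllable (only a nasal (/m/, /n/, or /ŋ/) is licensed in coda position; onsets are limited to one consonant).
Inserting the epenthetic vowel yields /d/ → /do/, /h/ → /ho/, /ŋ/ → /ŋo/, /f/ → /fo/.

ɹɪdoɹehoŋofo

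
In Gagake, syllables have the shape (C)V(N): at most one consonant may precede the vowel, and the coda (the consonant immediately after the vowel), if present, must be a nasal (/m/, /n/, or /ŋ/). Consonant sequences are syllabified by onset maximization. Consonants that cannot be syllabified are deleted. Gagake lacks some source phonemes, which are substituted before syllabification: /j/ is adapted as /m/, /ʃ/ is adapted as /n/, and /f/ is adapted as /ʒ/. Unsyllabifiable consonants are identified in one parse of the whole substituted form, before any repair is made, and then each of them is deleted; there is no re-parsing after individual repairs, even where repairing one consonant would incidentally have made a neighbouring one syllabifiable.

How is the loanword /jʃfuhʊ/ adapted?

Substitution: /j/ → /m/, /ʃ/ → /n/, /f/ → /ʒ/, giving /mnʒuhʊ/.
Under (C)V(N), the unsyllabifiable consonants are /m/, /n/ (only a nasal (/m/, /n/, or /ŋ/) is licensed in coda position; onsets are limited to one consonant).
Deleting the stranded consonants removes /m/, /n/.

ʒuhʊ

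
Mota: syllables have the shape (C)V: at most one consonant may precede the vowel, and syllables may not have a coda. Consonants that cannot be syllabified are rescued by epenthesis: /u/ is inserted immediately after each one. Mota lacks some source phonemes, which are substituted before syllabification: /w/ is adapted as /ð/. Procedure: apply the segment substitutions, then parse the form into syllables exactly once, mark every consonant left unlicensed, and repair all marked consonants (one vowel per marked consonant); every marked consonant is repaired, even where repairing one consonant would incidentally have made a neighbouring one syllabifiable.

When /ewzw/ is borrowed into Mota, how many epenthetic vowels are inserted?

3

After substitution the input is /eðzð/.
The unsyllabifiable consonants are /ð/, /z/, /ð/; each receives one epenthetic vowel.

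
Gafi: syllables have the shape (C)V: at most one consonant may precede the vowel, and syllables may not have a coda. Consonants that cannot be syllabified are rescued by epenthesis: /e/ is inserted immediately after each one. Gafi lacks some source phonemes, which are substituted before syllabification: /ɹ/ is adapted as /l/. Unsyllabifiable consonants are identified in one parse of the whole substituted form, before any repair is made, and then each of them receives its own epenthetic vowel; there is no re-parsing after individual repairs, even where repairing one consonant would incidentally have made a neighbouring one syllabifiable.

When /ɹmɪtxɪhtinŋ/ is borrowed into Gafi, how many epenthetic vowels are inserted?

5

After substitution the input is /lmɪtxɪhtinŋ/.
The unsyllabifiable consonants are /l/, /t/, /h/, /n/, /ŋ/; each receives one epenthetic vowel.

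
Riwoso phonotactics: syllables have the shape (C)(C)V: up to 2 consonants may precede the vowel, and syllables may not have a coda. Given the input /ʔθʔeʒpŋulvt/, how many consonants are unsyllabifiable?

The consonants /ʔ/, /ʒ/, /l/, /v/, /t/ cannot be parsed into a legal (C)(C)V syllable (no codas are permitted; onsets may contain at most 2 consonants).

5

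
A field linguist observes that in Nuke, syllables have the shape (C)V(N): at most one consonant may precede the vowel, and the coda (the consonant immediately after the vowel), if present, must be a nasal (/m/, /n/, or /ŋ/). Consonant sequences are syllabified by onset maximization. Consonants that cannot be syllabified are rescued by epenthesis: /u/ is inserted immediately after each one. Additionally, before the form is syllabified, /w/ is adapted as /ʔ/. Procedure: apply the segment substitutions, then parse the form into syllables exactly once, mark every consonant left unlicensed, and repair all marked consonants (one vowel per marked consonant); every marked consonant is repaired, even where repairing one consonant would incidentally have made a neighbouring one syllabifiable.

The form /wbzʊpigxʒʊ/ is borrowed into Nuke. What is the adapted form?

ʔubuzʊpiguxuʒʊ

Substitution: /w/ → /ʔ/, giving /ʔbzʊpigxʒʊ/.
The consonants /ʔ/, /b/, /g/, /x/ cannot be parsed into a legal (C)V(N) syllable (only a nasal (/m/, /n/, or /ŋ/) is licensed in coda position; onsets are limited to one consonant).
Epenthesis after each stranded consonant: /ʔ/ → /ʔu/, /b/ → /bu/, /g/ → /gu/, /x/ → /xu/.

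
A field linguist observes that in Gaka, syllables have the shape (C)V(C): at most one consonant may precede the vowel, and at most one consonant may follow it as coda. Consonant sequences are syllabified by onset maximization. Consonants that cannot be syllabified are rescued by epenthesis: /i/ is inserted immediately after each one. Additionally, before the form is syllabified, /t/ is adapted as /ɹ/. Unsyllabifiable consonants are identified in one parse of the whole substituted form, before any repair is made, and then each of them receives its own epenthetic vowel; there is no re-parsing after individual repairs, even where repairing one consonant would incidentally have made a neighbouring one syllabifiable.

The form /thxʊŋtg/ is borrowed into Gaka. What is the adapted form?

Substitution: /t/ → /ɹ/, giving /ɹhxʊŋɹg/.
Under (C)V(C), the unsyllabifiable consonants are /ɹ/, /h/, /ɹ/, /g/ (at most one coda consonant is licensed; onsets are limited to one consonant).
Epenthesis after each stranded consonant: /ɹ/ → /ɹi/, /h/ → /hi/, /ɹ/ → /ɹi/, /g/ → /gi/.

ɹihixʊŋɹigi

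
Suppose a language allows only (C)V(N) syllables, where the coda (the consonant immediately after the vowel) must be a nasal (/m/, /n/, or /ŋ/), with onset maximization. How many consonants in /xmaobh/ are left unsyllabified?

3

Syllabifying with onset maximization leaves /x/, /b/, /h/ stranded (only a nasal (/m/, /n/, or /ŋ/) is licensed in coda position; onsets are limited to one consonant).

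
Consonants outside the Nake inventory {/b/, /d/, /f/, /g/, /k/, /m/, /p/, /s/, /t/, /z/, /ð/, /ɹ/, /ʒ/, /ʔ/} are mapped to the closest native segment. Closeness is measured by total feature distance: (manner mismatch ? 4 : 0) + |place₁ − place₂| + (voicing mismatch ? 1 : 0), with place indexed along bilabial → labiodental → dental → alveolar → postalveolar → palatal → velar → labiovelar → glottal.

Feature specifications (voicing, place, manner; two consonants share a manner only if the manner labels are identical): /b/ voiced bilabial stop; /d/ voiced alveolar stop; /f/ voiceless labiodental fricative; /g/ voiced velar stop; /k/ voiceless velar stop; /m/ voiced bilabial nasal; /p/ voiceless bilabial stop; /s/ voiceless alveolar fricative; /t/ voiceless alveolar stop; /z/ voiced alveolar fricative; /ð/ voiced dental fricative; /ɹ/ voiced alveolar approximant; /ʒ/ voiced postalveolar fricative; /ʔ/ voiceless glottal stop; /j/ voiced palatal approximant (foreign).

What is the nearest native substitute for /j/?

ɹ

/ɹ/ is closest: same manner (approximant), place distance 2 (palatal→alveolar), same voicing; total 2. Next closest is /g/ at distance 5.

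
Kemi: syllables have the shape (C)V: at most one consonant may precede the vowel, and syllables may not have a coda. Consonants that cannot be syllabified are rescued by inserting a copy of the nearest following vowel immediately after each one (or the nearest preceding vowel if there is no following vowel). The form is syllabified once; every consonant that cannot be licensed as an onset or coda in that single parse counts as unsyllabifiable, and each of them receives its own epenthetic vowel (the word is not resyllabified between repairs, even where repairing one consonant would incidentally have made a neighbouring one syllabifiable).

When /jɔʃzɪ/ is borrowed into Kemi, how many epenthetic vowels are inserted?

1

The unsyllabifiable consonants are /ʃ/; each receives one epenthetic vowel.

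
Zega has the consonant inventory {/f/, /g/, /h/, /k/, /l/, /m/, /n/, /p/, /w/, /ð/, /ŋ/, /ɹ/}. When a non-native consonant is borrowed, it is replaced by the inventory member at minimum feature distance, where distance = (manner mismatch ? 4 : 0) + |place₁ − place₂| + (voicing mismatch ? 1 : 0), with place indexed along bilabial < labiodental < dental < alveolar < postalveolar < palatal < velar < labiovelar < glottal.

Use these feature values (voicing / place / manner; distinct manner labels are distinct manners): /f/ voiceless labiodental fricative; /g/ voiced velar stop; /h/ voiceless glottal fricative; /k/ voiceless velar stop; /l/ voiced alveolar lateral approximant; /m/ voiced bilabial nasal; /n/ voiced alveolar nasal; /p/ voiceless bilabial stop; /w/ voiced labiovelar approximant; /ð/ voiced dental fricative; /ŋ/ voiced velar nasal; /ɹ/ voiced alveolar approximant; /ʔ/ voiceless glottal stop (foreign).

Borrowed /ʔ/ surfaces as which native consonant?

k

/k/ is closest: same manner (stop), place distance 2 (glottal→velar), same voicing; total 2. Next closest is /g/ at distance 3.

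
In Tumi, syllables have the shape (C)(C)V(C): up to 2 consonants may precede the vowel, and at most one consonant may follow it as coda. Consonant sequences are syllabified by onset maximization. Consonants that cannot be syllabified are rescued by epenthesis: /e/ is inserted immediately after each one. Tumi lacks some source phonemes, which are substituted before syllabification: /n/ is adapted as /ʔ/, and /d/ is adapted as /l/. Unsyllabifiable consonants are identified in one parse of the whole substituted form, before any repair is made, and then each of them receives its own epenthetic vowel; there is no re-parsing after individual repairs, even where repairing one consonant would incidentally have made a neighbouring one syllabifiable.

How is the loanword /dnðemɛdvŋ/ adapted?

leʔðemɛlveŋe

Substitution: /d/ → /l/, /n/ → /ʔ/, giving /lʔðemɛlvŋ/.
The consonants /l/, /v/, /ŋ/ cannot be parsed into a legal (C)(C)V(C) syllable (at most one coda consonant is licensed; onsets may contain at most 2 consonants).
Epenthesis after each stranded consonant: /l/ → /le/, /v/ → /ve/, /ŋ/ → /ŋe/.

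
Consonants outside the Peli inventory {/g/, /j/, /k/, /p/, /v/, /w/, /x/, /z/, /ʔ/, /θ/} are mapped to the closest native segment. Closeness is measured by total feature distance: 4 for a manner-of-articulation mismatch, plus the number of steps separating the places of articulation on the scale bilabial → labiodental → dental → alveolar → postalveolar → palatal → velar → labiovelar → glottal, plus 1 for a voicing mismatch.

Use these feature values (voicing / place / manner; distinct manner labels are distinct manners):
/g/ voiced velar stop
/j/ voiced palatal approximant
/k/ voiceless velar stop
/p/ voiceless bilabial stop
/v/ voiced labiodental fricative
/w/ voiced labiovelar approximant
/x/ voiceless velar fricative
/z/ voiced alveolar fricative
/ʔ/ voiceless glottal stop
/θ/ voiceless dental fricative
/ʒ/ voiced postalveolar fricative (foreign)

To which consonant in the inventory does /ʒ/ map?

z

/z/ is closest: same manner (fricative), place distance 1 (postalveolar→alveolar), same voicing; total 1. Next closest is /v/ at distance 3.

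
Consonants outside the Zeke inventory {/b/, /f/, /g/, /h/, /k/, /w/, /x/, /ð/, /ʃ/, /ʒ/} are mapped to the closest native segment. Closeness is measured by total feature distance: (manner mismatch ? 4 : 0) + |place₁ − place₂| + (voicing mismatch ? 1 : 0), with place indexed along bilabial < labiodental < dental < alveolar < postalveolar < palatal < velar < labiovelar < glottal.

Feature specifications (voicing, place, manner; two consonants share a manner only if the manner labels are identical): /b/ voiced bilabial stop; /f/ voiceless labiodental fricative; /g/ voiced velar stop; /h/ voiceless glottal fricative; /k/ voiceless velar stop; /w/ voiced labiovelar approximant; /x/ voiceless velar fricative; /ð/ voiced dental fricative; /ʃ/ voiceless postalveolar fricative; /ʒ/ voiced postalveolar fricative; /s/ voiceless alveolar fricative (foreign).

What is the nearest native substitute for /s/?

/ʃ/ is closest: same manner (fricative), place distance 1 (alveolar→postalveolar), same voicing; total 1. Next closest is /f/ at distance 2.

ʃ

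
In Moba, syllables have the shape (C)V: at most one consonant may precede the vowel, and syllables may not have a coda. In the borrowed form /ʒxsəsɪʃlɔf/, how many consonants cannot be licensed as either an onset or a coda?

4

Syllabifying with onset maximization leaves /ʒ/, /x/, /ʃ/, /f/ stranded (no codas are permitted; onsets are limited to one consonant).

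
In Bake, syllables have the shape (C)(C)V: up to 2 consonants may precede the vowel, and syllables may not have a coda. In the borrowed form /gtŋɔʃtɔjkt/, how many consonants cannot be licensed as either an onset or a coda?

The consonants /g/, /j/, /k/, /t/ cannot be parsed into a legal (C)(C)V syllable (no codas are permitted; onsets may contain at most 2 consonants).

4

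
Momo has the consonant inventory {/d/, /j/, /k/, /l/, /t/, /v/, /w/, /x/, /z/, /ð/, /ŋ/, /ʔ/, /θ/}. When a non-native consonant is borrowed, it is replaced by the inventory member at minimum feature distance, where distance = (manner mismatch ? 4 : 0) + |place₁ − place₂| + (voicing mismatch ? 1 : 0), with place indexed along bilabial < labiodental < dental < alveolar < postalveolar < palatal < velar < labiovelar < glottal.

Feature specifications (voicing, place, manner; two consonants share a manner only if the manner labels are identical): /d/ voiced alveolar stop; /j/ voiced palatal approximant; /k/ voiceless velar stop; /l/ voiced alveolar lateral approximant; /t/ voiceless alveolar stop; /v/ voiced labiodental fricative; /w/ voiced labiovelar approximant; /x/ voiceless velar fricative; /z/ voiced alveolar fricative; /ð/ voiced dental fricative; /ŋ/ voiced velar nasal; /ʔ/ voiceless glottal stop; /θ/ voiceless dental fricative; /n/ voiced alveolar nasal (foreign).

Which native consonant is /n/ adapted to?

/ŋ/ is closest: same manner (nasal), place distance 3 (alveolar→velar), same voicing; total 3. Next closest is /d/ at distance 4.

ŋ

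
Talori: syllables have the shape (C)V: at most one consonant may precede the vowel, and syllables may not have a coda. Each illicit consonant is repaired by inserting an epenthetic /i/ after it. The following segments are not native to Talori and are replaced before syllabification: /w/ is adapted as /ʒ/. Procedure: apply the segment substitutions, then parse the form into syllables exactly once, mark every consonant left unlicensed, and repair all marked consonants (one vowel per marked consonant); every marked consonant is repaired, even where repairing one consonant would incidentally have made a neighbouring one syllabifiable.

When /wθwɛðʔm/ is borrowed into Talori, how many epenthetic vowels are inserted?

5

After substitution the input is /ʒθʒɛðʔm/.
The unsyllabifiable consonants are /ʒ/, /θ/, /ð/, /ʔ/, /m/; each receives one epenthetic vowel.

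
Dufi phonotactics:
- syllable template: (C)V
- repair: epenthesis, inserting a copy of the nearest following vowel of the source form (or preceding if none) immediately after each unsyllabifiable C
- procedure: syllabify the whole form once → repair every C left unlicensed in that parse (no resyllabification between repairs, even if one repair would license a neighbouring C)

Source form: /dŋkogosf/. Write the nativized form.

doŋokogosofo

Under (C)V, the unsyllabifiable consonants are /d/, /ŋ/, /s/, /f/ (no codas are permitted; onsets are limited to one consonant).
Epenthesis after each stranded consonant: /d/ → /do/, /ŋ/ → /ŋo/, /s/ → /so/, /f/ → /fo/.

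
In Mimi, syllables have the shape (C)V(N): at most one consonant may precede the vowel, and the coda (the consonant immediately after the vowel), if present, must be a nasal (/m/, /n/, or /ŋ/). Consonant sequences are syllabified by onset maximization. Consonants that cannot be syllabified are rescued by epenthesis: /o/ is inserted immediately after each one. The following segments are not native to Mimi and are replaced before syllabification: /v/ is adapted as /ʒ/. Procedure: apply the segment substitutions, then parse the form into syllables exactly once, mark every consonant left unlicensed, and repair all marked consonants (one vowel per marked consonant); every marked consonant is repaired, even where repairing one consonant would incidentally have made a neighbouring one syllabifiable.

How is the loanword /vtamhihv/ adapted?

ʒotamhihoʒo

Substitution: /v/ → /ʒ/, giving /ʒtamhihʒ/.
Under (C)V(N), the unsyllabifiable consonants are /ʒ/, /h/, /ʒ/ (only a nasal (/m/, /n/, or /ŋ/) is licensed in coda position; onsets are limited to one consonant).
Inserting the epenthetic vowel yields /ʒ/ → /ʒo/, /h/ → /ho/, /ʒ/ → /ʒo/.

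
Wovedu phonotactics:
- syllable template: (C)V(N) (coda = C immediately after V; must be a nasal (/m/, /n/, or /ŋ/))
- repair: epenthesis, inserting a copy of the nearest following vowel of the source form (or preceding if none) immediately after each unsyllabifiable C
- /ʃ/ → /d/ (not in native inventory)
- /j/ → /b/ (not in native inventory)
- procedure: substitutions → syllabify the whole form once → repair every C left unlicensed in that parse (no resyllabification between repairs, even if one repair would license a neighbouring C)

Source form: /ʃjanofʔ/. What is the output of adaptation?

Substitution: /ʃ/ → /d/, /j/ → /b/, giving /dbanofʔ/.
The consonants /d/, /f/, /ʔ/ cannot be parsed into a legal (C)V(N) syllable (only a nasal (/m/, /n/, or /ŋ/) is licensed in coda position; onsets are limited to one consonant).
Inserting the epenthetic vowel yields /d/ → /da/, /f/ → /fo/, /ʔ/ → /ʔo/.

dabanofoʔo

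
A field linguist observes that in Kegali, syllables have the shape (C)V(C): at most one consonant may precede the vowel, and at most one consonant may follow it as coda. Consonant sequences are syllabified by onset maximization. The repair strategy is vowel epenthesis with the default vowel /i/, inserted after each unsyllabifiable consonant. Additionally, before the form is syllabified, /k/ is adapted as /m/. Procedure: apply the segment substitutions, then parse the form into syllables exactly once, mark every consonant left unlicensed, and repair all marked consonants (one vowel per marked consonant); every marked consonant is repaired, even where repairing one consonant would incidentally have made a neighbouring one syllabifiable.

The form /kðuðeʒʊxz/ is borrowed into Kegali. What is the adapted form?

Substitution: /k/ → /m/, giving /mðuðeʒʊxz/.
The consonants /m/, /z/ cannot be parsed into a legal (C)V(C) syllable (at most one coda consonant is licensed; onsets are limited to one consonant).
Each unlicensed consonant becomes the onset of a new syllable: /m/ → /mi/, /z/ → /zi/.

miðuðeʒʊxzi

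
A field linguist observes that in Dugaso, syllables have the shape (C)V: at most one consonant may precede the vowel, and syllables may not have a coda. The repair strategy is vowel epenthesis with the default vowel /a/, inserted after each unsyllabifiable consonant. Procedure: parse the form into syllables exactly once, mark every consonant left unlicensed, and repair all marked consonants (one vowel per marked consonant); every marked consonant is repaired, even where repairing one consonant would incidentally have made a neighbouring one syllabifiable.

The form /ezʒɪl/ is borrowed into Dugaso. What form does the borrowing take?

ezaʒɪla

The consonants /z/, /l/ cannot be parsed into a legal (C)V syllable (no codas are permitted; onsets are limited to one consonant).
Each unlicensed consonant becomes the onset of a new syllable: /z/ → /za/, /l/ → /la/.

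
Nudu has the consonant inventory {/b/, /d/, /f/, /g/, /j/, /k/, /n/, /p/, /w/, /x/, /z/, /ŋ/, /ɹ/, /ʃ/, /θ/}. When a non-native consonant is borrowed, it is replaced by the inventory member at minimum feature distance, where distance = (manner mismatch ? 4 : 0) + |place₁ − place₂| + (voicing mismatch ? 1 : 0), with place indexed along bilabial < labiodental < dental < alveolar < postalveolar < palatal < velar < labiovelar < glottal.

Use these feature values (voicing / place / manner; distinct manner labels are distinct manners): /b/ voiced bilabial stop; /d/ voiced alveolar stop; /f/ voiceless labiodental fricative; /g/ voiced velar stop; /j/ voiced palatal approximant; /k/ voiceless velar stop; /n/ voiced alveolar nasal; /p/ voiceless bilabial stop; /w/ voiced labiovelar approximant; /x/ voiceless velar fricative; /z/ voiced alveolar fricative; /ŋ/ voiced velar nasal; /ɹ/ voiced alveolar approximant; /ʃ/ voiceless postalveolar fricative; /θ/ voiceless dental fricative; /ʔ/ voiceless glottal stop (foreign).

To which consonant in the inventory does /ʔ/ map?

/k/ is closest: same manner (stop), place distance 2 (glottal→velar), same voicing; total 2. Next closest is /g/ at distance 3.

k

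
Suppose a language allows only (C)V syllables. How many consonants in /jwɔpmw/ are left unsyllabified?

Under (C)V, the unsyllabifiable consonants are /j/, /p/, /m/, /w/ (no codas are permitted; onsets are limited to one consonant).

4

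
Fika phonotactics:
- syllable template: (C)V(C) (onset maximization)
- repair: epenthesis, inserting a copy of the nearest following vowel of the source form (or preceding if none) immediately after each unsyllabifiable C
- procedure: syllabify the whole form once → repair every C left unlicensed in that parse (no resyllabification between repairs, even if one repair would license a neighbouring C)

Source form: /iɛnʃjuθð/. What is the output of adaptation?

Syllabifying with onset maximization leaves /ʃ/, /ð/ stranded (at most one coda consonant is licensed; onsets are limited to one consonant).
Epenthesis after each stranded consonant: /ʃ/ → /ʃu/, /ð/ → /ðu/.

iɛnʃujuθðu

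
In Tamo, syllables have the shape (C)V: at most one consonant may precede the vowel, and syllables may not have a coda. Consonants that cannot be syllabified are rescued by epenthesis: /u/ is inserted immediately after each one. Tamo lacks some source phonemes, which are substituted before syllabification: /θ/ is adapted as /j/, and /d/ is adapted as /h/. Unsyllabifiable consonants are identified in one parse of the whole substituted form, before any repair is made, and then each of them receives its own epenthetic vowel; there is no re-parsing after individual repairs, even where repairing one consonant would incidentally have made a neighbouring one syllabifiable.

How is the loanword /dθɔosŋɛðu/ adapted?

Substitution: /d/ → /h/, /θ/ → /j/, giving /hjɔosŋɛðu/.
The consonants /h/, /s/ cannot be parsed into a legal (C)V syllable (no codas are permitted; onsets are limited to one consonant).
Epenthesis after each stranded consonant: /h/ → /hu/, /s/ → /su/.

hujɔosuŋɛðu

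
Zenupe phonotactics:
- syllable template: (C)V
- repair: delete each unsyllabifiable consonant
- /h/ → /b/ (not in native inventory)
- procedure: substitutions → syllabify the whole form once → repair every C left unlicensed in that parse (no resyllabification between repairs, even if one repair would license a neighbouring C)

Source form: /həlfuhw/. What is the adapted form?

bəfu

Substitution: /h/ → /b/, giving /bəlfubw/.
Under (C)V, the unsyllabifiable consonants are /l/, /b/, /w/ (no codas are permitted; onsets are limited to one consonant).
Deleting the stranded consonants removes /l/, /b/, /w/.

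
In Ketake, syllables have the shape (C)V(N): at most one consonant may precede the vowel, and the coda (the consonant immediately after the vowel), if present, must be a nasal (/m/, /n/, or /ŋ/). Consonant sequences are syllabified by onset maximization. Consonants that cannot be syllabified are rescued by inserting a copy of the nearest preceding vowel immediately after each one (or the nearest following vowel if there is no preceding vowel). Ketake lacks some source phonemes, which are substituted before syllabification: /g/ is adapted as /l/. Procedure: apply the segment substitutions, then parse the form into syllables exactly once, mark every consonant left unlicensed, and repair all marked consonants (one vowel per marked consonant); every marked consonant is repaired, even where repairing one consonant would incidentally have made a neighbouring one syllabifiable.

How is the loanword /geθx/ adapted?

Substitution: /g/ → /l/, giving /leθx/.
Syllabifying with onset maximization leaves /θ/, /x/ stranded (only a nasal (/m/, /n/, or /ŋ/) is licensed in coda position; onsets are limited to one consonant).
Each unlicensed consonant becomes the onset of a new syllable: /θ/ → /θe/, /x/ → /xe/.

leθexe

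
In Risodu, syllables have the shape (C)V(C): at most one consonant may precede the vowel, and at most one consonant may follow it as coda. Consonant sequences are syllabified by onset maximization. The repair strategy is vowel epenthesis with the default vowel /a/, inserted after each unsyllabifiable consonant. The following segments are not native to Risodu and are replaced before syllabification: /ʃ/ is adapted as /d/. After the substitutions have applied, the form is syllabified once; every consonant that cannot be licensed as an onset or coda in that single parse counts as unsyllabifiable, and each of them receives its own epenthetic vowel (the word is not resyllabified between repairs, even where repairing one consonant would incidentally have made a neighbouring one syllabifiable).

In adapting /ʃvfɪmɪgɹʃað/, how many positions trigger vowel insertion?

After substitution the input is /dvfɪmɪgɹdað/.
The unsyllabifiable consonants are /d/, /v/, /ɹ/; each receives one epenthetic vowel.

3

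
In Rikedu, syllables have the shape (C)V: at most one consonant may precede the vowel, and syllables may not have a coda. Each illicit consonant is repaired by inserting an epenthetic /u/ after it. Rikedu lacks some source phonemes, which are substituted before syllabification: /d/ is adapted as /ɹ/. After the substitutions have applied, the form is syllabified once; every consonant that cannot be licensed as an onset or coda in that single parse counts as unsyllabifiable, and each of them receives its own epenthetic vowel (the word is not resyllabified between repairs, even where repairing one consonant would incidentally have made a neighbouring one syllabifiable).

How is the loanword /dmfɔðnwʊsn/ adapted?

ɹumufɔðunuwʊsunu

Substitution: /d/ → /ɹ/, giving /ɹmfɔðnwʊsn/.
Syllabifying with onset maximization leaves /ɹ/, /m/, /ð/, /n/, /s/, /n/ stranded (no codas are permitted; onsets are limited to one consonant).
Epenthesis after each stranded consonant: /ɹ/ → /ɹu/, /m/ → /mu/, /ð/ → /ðu/, /n/ → /nu/, /s/ → /su/, /n/ → /nu/.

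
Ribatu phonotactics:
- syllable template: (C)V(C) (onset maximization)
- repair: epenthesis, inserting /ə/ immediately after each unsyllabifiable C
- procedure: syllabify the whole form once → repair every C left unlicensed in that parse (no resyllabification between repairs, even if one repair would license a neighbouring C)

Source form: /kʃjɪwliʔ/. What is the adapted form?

kəʃəjɪwliʔ

The consonants /k/, /ʃ/ cannot be parsed into a legal (C)V(C) syllable (at most one coda consonant is licensed; onsets are limited to one consonant).
Inserting the epenthetic vowel yields /k/ → /kə/, /ʃ/ → /ʃə/.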